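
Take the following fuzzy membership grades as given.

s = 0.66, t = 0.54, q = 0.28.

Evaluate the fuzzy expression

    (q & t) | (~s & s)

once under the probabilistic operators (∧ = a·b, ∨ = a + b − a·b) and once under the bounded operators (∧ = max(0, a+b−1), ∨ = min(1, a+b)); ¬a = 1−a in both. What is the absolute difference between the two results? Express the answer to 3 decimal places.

0.342

Under probabilistic:
  q & t = a·b on (0.2800, 0.5400) = 0.1512
  ~s = 1 − 0.6600 = 0.3400
  ~s & s = a·b on (0.3400, 0.6600) = 0.2244
  (q & t) | (~s & s) = a + b − a·b on (0.1512, 0.2244) = 0.3417
  → value = 0.3417
Under bounded:
  q & t = max(0, a+b−1) on (0.28, 0.54) = 0.00
  ~s = 1 − 0.66 = 0.34
  ~s & s = max(0, a+b−1) on (0.34, 0.66) = 0.00
  (q & t) | (~s & s) = min(1, a+b) on (0.00, 0.00) = 0.00
  → value = 0.0000
|0.3417 − 0.0000| = 0.342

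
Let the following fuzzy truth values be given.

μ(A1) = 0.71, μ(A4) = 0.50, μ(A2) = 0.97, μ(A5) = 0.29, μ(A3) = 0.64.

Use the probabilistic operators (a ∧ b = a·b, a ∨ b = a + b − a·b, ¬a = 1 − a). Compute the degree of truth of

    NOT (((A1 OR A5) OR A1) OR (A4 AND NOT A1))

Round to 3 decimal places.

0.051

A1 OR A5 = a + b − a·b on (0.7100, 0.2900) = 0.7941
(A1 OR A5) OR A1 = a + b − a·b on (0.7941, 0.7100) = 0.9403
NOT A1 = 1 − 0.7100 = 0.2900
A4 AND NOT A1 = a·b on (0.5000, 0.2900) = 0.1450
((A1 OR A5) OR A1) OR (A4 AND NOT A1) = a + b − a·b on (0.9403, 0.1450) = 0.9489
NOT (((A1 OR A5) OR A1) OR (A4 AND NOT A1)) = 1 − 0.9489 = 0.0511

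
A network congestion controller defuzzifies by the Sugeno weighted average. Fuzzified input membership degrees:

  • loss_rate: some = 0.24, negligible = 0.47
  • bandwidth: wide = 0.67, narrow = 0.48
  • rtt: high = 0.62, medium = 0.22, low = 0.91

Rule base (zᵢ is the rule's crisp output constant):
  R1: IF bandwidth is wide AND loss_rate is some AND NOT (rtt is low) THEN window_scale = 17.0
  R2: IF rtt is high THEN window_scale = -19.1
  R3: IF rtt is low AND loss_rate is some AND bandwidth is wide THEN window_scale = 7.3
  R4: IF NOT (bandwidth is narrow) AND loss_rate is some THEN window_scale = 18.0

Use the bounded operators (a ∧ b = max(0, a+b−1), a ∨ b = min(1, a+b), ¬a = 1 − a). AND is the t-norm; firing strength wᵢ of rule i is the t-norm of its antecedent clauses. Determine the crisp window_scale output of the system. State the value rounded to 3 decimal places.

-19.100

R1 (z=17.0): wide=0.67, some=0.24, ¬low=1−0.91=0.09; AND[max(0, a+b−1)] → w = 0.00
R2 (z=-19.1): high=0.62 → w = 0.62
R3 (z=7.3): low=0.91, some=0.24, wide=0.67; AND[max(0, a+b−1)] → w = 0.00
R4 (z=18.0): ¬narrow=1−0.48=0.52, some=0.24; AND[max(0, a+b−1)] → w = 0.00
Weighted average = (0.00·17.0 + 0.62·-19.1 + 0.00·7.3 + 0.00·18.0) / (0.00 + 0.62 + 0.00 + 0.00)
  = -11.8420 / 0.6200 = -19.100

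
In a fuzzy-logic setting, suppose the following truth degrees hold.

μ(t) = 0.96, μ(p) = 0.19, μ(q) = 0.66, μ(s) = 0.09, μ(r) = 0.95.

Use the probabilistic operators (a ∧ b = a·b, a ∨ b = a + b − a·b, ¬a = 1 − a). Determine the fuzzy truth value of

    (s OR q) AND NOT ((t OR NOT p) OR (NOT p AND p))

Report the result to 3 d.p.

0.004

s OR q = a + b − a·b on (0.0900, 0.6600) = 0.6906
NOT p = 1 − 0.1900 = 0.8100
t OR NOT p = a + b − a·b on (0.9600, 0.8100) = 0.9924
NOT p = 1 − 0.1900 = 0.8100
NOT p AND p = a·b on (0.8100, 0.1900) = 0.1539
(t OR NOT p) OR (NOT p AND p) = a + b − a·b on (0.9924, 0.1539) = 0.9936
NOT ((t OR NOT p) OR (NOT p AND p)) = 1 − 0.9936 = 0.0064
(s OR q) AND NOT ((t OR NOT p) OR (NOT p AND p)) = a·b on (0.6906, 0.0064) = 0.0044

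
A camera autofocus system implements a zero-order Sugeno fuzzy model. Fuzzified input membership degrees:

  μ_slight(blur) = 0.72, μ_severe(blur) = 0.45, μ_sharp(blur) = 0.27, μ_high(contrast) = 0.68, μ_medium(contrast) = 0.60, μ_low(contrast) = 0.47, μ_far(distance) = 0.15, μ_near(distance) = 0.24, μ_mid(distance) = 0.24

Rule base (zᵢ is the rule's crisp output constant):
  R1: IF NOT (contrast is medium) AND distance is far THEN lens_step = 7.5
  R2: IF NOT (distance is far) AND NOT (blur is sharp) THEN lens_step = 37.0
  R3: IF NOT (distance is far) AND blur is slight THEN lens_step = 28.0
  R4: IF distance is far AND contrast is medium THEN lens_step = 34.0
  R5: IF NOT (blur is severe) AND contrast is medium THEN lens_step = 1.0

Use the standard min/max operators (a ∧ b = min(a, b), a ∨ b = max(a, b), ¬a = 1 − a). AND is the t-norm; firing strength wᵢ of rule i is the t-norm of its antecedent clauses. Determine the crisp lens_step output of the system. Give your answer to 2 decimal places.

23.45

R1 (z=7.5): ¬medium=1−0.60=0.40, far=0.15; AND[min(a, b)] → w = 0.15
R2 (z=37.0): ¬far=1−0.15=0.85, ¬sharp=1−0.27=0.73; AND[min(a, b)] → w = 0.73
R3 (z=28.0): ¬far=1−0.15=0.85, slight=0.72; AND[min(a, b)] → w = 0.72
R4 (z=34.0): far=0.15, medium=0.60; AND[min(a, b)] → w = 0.15
R5 (z=1.0): ¬severe=1−0.45=0.55, medium=0.60; AND[min(a, b)] → w = 0.55
Weighted average = (0.15·7.5 + 0.73·37.0 + 0.72·28.0 + 0.15·34.0 + 0.55·1.0) / (0.15 + 0.73 + 0.72 + 0.15 + 0.55)
  = 53.9450 / 2.3000 = 23.45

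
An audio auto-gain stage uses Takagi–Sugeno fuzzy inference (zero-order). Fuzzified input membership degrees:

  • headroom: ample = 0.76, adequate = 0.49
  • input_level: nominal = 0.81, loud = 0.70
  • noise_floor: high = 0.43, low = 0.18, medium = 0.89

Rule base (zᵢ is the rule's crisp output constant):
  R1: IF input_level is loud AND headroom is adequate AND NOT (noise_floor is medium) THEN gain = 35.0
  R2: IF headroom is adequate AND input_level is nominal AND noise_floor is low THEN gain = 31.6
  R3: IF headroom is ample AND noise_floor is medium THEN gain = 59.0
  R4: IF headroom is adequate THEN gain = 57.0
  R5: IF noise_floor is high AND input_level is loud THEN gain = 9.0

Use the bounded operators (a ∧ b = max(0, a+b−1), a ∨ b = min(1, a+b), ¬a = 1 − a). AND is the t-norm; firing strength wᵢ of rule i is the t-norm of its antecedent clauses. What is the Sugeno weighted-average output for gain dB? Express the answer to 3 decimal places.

R1 (z=35.0): loud=0.70, adequate=0.49, ¬medium=1−0.89=0.11; AND[max(0, a+b−1)] → w = 0.00
R2 (z=31.6): adequate=0.49, nominal=0.81, low=0.18; AND[max(0, a+b−1)] → w = 0.00
R3 (z=59.0): ample=0.76, medium=0.89; AND[max(0, a+b−1)] → w = 0.65
R4 (z=57.0): adequate=0.49 → w = 0.49
R5 (z=9.0): high=0.43, loud=0.70; AND[max(0, a+b−1)] → w = 0.13
Weighted average = (0.00·35.0 + 0.00·31.6 + 0.65·59.0 + 0.49·57.0 + 0.13·9.0) / (0.00 + 0.00 + 0.65 + 0.49 + 0.13)
  = 67.4500 / 1.2700 = 53.110

53.110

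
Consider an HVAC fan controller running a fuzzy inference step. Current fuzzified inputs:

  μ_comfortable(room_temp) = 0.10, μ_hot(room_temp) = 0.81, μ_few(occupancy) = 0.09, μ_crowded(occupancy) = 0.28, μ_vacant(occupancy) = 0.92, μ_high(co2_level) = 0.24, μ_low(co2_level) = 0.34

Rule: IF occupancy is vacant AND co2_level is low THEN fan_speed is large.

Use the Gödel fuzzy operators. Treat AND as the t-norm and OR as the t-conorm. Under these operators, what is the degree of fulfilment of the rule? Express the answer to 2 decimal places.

firing strength: vacant=0.92, low=0.34; AND[min(a, b)] → w = 0.34

0.34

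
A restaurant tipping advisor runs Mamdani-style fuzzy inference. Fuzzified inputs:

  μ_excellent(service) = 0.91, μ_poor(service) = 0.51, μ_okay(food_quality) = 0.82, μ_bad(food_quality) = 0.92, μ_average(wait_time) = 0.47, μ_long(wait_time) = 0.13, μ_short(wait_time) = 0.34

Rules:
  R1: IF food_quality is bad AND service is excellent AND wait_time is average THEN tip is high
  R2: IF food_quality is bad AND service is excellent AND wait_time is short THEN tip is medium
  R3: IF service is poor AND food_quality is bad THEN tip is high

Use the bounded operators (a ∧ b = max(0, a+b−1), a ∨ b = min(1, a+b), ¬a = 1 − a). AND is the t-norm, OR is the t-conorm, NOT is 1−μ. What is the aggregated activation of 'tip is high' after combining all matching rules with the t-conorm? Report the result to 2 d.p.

R1: bad=0.92, excellent=0.91, average=0.47; AND[max(0, a+b−1)] → w = 0.30
R2: bad=0.92, excellent=0.91, short=0.34; AND[max(0, a+b−1)] → w = 0.17
R3: poor=0.51, bad=0.92; AND[max(0, a+b−1)] → w = 0.43
Rules with consequent 'high': {R1, R3} → strengths 0.30, 0.43
Aggregate via t-conorm [min(1, a+b)]: 0.73

0.73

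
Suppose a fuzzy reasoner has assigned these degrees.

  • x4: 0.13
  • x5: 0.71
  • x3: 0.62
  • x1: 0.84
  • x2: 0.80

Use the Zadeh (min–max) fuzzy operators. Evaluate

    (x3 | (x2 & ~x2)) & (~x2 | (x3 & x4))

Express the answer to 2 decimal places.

~x2 = 1 − 0.80 = 0.20
x2 & ~x2 = min(a, b) on (0.80, 0.20) = 0.20
x3 | (x2 & ~x2) = max(a, b) on (0.62, 0.20) = 0.62
~x2 = 1 − 0.80 = 0.20
x3 & x4 = min(a, b) on (0.62, 0.13) = 0.13
~x2 | (x3 & x4) = max(a, b) on (0.20, 0.13) = 0.20
(x3 | (x2 & ~x2)) & (~x2 | (x3 & x4)) = min(a, b) on (0.62, 0.20) = 0.20

0.20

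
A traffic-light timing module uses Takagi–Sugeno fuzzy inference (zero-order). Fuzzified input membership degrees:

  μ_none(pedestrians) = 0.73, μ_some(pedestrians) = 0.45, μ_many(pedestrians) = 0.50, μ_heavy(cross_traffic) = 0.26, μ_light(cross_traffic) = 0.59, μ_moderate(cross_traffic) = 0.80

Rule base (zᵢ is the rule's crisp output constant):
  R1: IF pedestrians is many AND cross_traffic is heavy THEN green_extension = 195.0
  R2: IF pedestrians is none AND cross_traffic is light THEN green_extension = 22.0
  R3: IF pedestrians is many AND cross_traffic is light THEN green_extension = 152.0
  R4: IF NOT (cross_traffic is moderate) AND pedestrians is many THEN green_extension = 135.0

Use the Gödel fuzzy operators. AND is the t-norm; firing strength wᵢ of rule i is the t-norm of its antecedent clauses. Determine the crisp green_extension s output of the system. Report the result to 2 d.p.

107.54

R1 (z=195.0): many=0.50, heavy=0.26; AND[min(a, b)] → w = 0.26
R2 (z=22.0): none=0.73, light=0.59; AND[min(a, b)] → w = 0.59
R3 (z=152.0): many=0.50, light=0.59; AND[min(a, b)] → w = 0.50
R4 (z=135.0): ¬moderate=1−0.80=0.20, many=0.50; AND[min(a, b)] → w = 0.20
Weighted average = (0.26·195.0 + 0.59·22.0 + 0.50·152.0 + 0.20·135.0) / (0.26 + 0.59 + 0.50 + 0.20)
  = 166.6800 / 1.5500 = 107.54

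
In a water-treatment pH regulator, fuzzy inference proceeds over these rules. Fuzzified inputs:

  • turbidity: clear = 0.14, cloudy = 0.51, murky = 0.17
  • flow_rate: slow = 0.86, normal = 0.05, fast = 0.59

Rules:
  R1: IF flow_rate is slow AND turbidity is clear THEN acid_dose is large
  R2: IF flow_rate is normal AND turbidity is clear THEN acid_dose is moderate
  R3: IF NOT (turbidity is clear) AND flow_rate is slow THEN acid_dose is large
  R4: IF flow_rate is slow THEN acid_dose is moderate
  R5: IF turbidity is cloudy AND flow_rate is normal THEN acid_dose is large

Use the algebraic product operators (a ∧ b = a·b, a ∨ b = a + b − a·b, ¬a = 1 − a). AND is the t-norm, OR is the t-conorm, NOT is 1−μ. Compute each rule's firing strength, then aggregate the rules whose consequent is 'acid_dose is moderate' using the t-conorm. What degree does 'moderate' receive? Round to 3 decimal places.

R1: slow=0.86, clear=0.14; AND[a·b] → w = 0.1204
R2: normal=0.05, clear=0.14; AND[a·b] → w = 0.0070
R3: ¬clear=1−0.14=0.86, slow=0.86; AND[a·b] → w = 0.7396
R4: slow=0.86 → w = 0.8600
R5: cloudy=0.51, normal=0.05; AND[a·b] → w = 0.0255
Rules with consequent 'moderate': {R2, R4} → strengths 0.0070, 0.8600
Aggregate via t-conorm [a + b − a·b]: 0.8610

0.861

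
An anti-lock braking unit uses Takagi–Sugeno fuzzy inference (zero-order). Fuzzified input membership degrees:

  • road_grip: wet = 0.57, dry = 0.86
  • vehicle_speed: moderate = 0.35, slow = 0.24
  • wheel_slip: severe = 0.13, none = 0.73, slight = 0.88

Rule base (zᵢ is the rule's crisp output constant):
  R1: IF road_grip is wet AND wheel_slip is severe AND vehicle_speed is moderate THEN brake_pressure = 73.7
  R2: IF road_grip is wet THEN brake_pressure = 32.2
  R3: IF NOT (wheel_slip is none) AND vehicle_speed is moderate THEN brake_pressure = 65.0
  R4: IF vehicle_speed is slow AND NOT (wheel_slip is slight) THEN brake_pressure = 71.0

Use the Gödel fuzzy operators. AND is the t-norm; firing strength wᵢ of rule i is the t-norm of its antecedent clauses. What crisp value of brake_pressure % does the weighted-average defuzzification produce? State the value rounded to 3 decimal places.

R1 (z=73.7): wet=0.57, severe=0.13, moderate=0.35; AND[min(a, b)] → w = 0.13
R2 (z=32.2): wet=0.57 → w = 0.57
R3 (z=65.0): ¬none=1−0.73=0.27, moderate=0.35; AND[min(a, b)] → w = 0.27
R4 (z=71.0): slow=0.24, ¬slight=1−0.88=0.12; AND[min(a, b)] → w = 0.12
Weighted average = (0.13·73.7 + 0.57·32.2 + 0.27·65.0 + 0.12·71.0) / (0.13 + 0.57 + 0.27 + 0.12)
  = 54.0050 / 1.0900 = 49.546

49.546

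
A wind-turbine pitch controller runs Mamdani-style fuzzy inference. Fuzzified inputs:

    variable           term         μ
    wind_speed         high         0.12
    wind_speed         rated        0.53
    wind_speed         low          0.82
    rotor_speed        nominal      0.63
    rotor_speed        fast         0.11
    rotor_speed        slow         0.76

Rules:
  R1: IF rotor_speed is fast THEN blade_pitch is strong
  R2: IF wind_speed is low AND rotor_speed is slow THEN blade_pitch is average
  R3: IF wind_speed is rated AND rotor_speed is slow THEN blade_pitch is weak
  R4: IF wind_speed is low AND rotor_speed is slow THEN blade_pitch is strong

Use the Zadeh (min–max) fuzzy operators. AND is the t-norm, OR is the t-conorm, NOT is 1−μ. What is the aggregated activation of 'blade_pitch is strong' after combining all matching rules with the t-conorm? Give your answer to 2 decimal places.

0.76

R1: fast=0.11 → w = 0.11
R2: low=0.82, slow=0.76; AND[min(a, b)] → w = 0.76
R3: rated=0.53, slow=0.76; AND[min(a, b)] → w = 0.53
R4: low=0.82, slow=0.76; AND[min(a, b)] → w = 0.76
Rules with consequent 'strong': {R1, R4} → strengths 0.11, 0.76
Aggregate via t-conorm [max(a, b)]: 0.76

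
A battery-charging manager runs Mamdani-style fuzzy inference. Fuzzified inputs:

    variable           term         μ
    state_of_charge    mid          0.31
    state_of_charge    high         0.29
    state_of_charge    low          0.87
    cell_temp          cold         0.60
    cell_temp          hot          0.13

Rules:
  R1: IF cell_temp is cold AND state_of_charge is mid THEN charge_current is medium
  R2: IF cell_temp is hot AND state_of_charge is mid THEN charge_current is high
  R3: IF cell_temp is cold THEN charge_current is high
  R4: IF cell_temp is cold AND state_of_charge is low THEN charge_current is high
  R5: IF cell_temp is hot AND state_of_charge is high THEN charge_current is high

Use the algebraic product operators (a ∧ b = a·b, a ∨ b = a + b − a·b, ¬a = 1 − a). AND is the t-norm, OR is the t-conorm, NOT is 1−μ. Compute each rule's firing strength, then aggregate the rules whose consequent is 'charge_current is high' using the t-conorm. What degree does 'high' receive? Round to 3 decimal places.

0.823

R1: cold=0.60, mid=0.31; AND[a·b] → w = 0.1860
R2: hot=0.13, mid=0.31; AND[a·b] → w = 0.0403
R3: cold=0.60 → w = 0.6000
R4: cold=0.60, low=0.87; AND[a·b] → w = 0.5220
R5: hot=0.13, high=0.29; AND[a·b] → w = 0.0377
Rules with consequent 'high': {R2, R3, R4, R5} → strengths 0.0403, 0.6000, 0.5220, 0.0377
Aggregate via t-conorm [a + b − a·b]: 0.8234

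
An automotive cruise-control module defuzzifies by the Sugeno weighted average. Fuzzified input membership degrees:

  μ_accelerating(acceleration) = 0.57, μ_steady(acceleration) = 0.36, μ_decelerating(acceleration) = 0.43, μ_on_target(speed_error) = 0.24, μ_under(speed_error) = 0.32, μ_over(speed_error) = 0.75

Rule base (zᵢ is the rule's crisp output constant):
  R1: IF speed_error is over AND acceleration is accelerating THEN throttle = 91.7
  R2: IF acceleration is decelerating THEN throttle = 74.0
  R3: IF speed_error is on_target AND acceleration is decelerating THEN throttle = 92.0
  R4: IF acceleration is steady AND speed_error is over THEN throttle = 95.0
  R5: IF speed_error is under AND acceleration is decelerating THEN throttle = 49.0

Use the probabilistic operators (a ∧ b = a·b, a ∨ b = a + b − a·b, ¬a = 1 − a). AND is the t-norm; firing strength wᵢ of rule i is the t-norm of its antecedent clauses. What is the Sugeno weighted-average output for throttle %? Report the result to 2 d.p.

82.52

R1 (z=91.7): over=0.75, accelerating=0.57; AND[a·b] → w = 0.4275
R2 (z=74.0): decelerating=0.43 → w = 0.4300
R3 (z=92.0): on_target=0.24, decelerating=0.43; AND[a·b] → w = 0.1032
R4 (z=95.0): steady=0.36, over=0.75; AND[a·b] → w = 0.2700
R5 (z=49.0): under=0.32, decelerating=0.43; AND[a·b] → w = 0.1376
Weighted average = (0.4275·91.7 + 0.4300·74.0 + 0.1032·92.0 + 0.2700·95.0 + 0.1376·49.0) / (0.4275 + 0.4300 + 0.1032 + 0.2700 + 0.1376)
  = 112.9086 / 1.3683 = 82.52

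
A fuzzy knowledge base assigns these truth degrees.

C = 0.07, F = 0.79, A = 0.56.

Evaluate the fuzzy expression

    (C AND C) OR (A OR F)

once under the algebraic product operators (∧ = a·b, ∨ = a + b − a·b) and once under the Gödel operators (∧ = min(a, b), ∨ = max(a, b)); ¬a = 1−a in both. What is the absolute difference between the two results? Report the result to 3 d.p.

Under algebraic product:
  C AND C = a·b on (0.0700, 0.0700) = 0.0049
  A OR F = a + b − a·b on (0.5600, 0.7900) = 0.9076
  (C AND C) OR (A OR F) = a + b − a·b on (0.0049, 0.9076) = 0.9081
  → value = 0.9081
Under Gödel:
  C AND C = min(a, b) on (0.07, 0.07) = 0.07
  A OR F = max(a, b) on (0.56, 0.79) = 0.79
  (C AND C) OR (A OR F) = max(a, b) on (0.07, 0.79) = 0.79
  → value = 0.7900
|0.9081 − 0.7900| = 0.118

0.118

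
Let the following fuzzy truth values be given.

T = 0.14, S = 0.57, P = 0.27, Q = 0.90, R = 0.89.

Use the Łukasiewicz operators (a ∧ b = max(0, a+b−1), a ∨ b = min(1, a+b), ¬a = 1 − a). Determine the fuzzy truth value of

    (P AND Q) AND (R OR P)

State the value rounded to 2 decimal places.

0.17

P AND Q = max(0, a+b−1) on (0.27, 0.90) = 0.17
R OR P = min(1, a+b) on (0.89, 0.27) = 1.00
(P AND Q) AND (R OR P) = max(0, a+b−1) on (0.17, 1.00) = 0.17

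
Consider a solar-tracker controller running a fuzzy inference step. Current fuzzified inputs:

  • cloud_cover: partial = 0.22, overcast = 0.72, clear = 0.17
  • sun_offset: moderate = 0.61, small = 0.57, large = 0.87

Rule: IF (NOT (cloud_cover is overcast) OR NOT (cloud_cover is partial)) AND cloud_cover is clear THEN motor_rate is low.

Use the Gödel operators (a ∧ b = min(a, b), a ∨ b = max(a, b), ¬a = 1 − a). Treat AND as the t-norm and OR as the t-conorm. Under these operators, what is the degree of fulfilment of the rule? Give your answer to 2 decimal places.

firing strength: (¬overcast=1−0.72=0.28 OR ¬partial=1−0.22=0.78) = 0.78; AND[min(a, b)] with clear=0.17 → w = 0.17

0.17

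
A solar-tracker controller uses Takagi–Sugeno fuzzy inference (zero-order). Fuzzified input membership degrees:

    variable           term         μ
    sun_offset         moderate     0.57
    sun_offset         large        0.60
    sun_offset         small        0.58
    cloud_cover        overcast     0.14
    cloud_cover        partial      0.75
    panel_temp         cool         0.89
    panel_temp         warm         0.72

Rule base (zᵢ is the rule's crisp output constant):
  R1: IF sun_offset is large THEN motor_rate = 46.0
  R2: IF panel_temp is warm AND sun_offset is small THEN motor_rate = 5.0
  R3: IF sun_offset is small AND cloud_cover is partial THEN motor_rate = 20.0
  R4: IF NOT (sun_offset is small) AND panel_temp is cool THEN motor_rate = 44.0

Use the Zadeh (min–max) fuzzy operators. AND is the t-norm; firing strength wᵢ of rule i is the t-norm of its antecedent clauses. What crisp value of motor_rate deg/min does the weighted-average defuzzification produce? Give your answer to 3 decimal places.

27.789

R1 (z=46.0): large=0.60 → w = 0.60
R2 (z=5.0): warm=0.72, small=0.58; AND[min(a, b)] → w = 0.58
R3 (z=20.0): small=0.58, partial=0.75; AND[min(a, b)] → w = 0.58
R4 (z=44.0): ¬small=1−0.58=0.42, cool=0.89; AND[min(a, b)] → w = 0.42
Weighted average = (0.60·46.0 + 0.58·5.0 + 0.58·20.0 + 0.42·44.0) / (0.60 + 0.58 + 0.58 + 0.42)
  = 60.5800 / 2.1800 = 27.789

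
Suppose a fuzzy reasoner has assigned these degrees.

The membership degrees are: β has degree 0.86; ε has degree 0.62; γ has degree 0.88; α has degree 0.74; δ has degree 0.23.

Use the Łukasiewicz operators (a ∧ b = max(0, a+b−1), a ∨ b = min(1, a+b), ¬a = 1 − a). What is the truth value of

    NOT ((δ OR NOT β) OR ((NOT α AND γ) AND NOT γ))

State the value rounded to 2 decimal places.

NOT β = 1 − 0.86 = 0.14
δ OR NOT β = min(1, a+b) on (0.23, 0.14) = 0.37
NOT α = 1 − 0.74 = 0.26
NOT α AND γ = max(0, a+b−1) on (0.26, 0.88) = 0.14
NOT γ = 1 − 0.88 = 0.12
(NOT α AND γ) AND NOT γ = max(0, a+b−1) on (0.14, 0.12) = 0.00
(δ OR NOT β) OR ((NOT α AND γ) AND NOT γ) = min(1, a+b) on (0.37, 0.00) = 0.37
NOT ((δ OR NOT β) OR ((NOT α AND γ) AND NOT γ)) = 1 − 0.37 = 0.63

0.63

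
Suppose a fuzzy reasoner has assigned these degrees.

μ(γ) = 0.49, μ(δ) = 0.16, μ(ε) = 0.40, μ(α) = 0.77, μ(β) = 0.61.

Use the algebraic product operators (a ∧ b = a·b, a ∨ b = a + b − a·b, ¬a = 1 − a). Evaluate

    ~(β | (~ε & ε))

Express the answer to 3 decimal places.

0.296

~ε = 1 − 0.4000 = 0.6000
~ε & ε = a·b on (0.6000, 0.4000) = 0.2400
β | (~ε & ε) = a + b − a·b on (0.6100, 0.2400) = 0.7036
~(β | (~ε & ε)) = 1 − 0.7036 = 0.2964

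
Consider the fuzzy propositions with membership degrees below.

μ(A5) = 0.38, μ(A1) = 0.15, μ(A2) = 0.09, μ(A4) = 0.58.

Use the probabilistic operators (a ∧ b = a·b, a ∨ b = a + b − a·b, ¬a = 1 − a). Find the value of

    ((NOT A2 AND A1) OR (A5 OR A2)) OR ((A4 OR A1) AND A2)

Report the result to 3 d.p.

NOT A2 = 1 − 0.0900 = 0.9100
NOT A2 AND A1 = a·b on (0.9100, 0.1500) = 0.1365
A5 OR A2 = a + b − a·b on (0.3800, 0.0900) = 0.4358
(NOT A2 AND A1) OR (A5 OR A2) = a + b − a·b on (0.1365, 0.4358) = 0.5128
A4 OR A1 = a + b − a·b on (0.5800, 0.1500) = 0.6430
(A4 OR A1) AND A2 = a·b on (0.6430, 0.0900) = 0.0579
((NOT A2 AND A1) OR (A5 OR A2)) OR ((A4 OR A1) AND A2) = a + b − a·b on (0.5128, 0.0579) = 0.5410

0.541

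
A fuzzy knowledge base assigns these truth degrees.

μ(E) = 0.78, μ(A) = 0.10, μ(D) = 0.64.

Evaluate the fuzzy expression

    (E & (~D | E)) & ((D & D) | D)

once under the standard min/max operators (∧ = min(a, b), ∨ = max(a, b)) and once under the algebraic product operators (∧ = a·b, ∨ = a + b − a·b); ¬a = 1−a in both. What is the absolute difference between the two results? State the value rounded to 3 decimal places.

0.112

Under standard min/max:
  ~D = 1 − 0.64 = 0.36
  ~D | E = max(a, b) on (0.36, 0.78) = 0.78
  E & (~D | E) = min(a, b) on (0.78, 0.78) = 0.78
  D & D = min(a, b) on (0.64, 0.64) = 0.64
  (D & D) | D = max(a, b) on (0.64, 0.64) = 0.64
  (E & (~D | E)) & ((D & D) | D) = min(a, b) on (0.78, 0.64) = 0.64
  → value = 0.6400
Under algebraic product:
  ~D = 1 − 0.6400 = 0.3600
  ~D | E = a + b − a·b on (0.3600, 0.7800) = 0.8592
  E & (~D | E) = a·b on (0.7800, 0.8592) = 0.6702
  D & D = a·b on (0.6400, 0.6400) = 0.4096
  (D & D) | D = a + b − a·b on (0.4096, 0.6400) = 0.7875
  (E & (~D | E)) & ((D & D) | D) = a·b on (0.6702, 0.7875) = 0.5277
  → value = 0.5277
|0.6400 − 0.5277| = 0.112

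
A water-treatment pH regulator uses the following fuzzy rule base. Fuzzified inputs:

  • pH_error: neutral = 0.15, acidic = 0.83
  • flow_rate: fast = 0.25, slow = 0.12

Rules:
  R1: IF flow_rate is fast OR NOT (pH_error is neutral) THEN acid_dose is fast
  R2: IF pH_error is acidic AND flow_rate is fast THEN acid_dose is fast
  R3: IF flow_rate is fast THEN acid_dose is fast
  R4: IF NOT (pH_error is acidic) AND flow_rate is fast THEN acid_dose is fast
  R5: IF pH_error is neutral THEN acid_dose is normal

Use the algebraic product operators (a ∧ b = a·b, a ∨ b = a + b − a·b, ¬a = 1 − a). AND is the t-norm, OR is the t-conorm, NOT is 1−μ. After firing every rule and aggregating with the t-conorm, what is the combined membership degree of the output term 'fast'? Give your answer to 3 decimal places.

R1: fast=0.25, ¬neutral=1−0.15=0.85; OR[a + b − a·b] → w = 0.8875
R2: acidic=0.83, fast=0.25; AND[a·b] → w = 0.2075
R3: fast=0.25 → w = 0.2500
R4: ¬acidic=1−0.83=0.17, fast=0.25; AND[a·b] → w = 0.0425
R5: neutral=0.15 → w = 0.1500
Rules with consequent 'fast': {R1, R2, R3, R4} → strengths 0.8875, 0.2075, 0.2500, 0.0425
Aggregate via t-conorm [a + b − a·b]: 0.9360

0.936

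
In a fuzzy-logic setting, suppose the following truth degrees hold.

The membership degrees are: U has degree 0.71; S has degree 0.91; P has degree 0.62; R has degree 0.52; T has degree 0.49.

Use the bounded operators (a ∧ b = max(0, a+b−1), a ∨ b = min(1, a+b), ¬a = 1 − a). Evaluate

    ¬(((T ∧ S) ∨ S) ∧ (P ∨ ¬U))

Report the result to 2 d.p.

0.09

T ∧ S = max(0, a+b−1) on (0.49, 0.91) = 0.40
(T ∧ S) ∨ S = min(1, a+b) on (0.40, 0.91) = 1.00
¬U = 1 − 0.71 = 0.29
P ∨ ¬U = min(1, a+b) on (0.62, 0.29) = 0.91
((T ∧ S) ∨ S) ∧ (P ∨ ¬U) = max(0, a+b−1) on (1.00, 0.91) = 0.91
¬(((T ∧ S) ∨ S) ∧ (P ∨ ¬U)) = 1 − 0.91 = 0.09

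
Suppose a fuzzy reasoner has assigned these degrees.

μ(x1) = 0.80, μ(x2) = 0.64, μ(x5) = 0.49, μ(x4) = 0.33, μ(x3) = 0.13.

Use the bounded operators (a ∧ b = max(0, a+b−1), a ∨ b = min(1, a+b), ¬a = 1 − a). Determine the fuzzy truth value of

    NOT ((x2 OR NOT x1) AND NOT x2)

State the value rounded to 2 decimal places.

NOT x1 = 1 − 0.80 = 0.20
x2 OR NOT x1 = min(1, a+b) on (0.64, 0.20) = 0.84
NOT x2 = 1 − 0.64 = 0.36
(x2 OR NOT x1) AND NOT x2 = max(0, a+b−1) on (0.84, 0.36) = 0.20
NOT ((x2 OR NOT x1) AND NOT x2) = 1 − 0.20 = 0.80

0.80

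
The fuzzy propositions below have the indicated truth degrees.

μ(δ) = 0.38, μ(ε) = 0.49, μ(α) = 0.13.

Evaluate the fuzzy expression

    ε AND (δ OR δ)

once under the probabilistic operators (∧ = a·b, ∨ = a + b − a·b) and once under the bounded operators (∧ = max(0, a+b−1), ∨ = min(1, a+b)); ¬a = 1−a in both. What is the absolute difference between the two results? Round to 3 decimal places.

Under probabilistic:
  δ OR δ = a + b − a·b on (0.3800, 0.3800) = 0.6156
  ε AND (δ OR δ) = a·b on (0.4900, 0.6156) = 0.3016
  → value = 0.3016
Under bounded:
  δ OR δ = min(1, a+b) on (0.38, 0.38) = 0.76
  ε AND (δ OR δ) = max(0, a+b−1) on (0.49, 0.76) = 0.25
  → value = 0.2500
|0.3016 − 0.2500| = 0.052

0.052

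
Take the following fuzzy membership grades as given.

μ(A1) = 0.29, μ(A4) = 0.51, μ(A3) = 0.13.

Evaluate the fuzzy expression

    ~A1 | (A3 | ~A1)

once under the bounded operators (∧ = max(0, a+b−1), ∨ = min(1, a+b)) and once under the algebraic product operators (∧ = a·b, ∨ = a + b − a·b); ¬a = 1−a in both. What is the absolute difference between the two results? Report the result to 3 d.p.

0.073

Under bounded:
  ~A1 = 1 − 0.29 = 0.71
  ~A1 = 1 − 0.29 = 0.71
  A3 | ~A1 = min(1, a+b) on (0.13, 0.71) = 0.84
  ~A1 | (A3 | ~A1) = min(1, a+b) on (0.71, 0.84) = 1.00
  → value = 1.0000
Under algebraic product:
  ~A1 = 1 − 0.2900 = 0.7100
  ~A1 = 1 − 0.2900 = 0.7100
  A3 | ~A1 = a + b − a·b on (0.1300, 0.7100) = 0.7477
  ~A1 | (A3 | ~A1) = a + b − a·b on (0.7100, 0.7477) = 0.9268
  → value = 0.9268
|1.0000 − 0.9268| = 0.073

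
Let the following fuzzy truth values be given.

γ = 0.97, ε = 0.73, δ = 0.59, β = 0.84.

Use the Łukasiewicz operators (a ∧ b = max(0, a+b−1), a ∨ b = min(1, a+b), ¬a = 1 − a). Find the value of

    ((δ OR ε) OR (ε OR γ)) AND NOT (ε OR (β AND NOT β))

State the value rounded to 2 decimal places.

0.27

δ OR ε = min(1, a+b) on (0.59, 0.73) = 1.00
ε OR γ = min(1, a+b) on (0.73, 0.97) = 1.00
(δ OR ε) OR (ε OR γ) = min(1, a+b) on (1.00, 1.00) = 1.00
NOT β = 1 − 0.84 = 0.16
β AND NOT β = max(0, a+b−1) on (0.84, 0.16) = 0.00
ε OR (β AND NOT β) = min(1, a+b) on (0.73, 0.00) = 0.73
NOT (ε OR (β AND NOT β)) = 1 − 0.73 = 0.27
((δ OR ε) OR (ε OR γ)) AND NOT (ε OR (β AND NOT β)) = max(0, a+b−1) on (1.00, 0.27) = 0.27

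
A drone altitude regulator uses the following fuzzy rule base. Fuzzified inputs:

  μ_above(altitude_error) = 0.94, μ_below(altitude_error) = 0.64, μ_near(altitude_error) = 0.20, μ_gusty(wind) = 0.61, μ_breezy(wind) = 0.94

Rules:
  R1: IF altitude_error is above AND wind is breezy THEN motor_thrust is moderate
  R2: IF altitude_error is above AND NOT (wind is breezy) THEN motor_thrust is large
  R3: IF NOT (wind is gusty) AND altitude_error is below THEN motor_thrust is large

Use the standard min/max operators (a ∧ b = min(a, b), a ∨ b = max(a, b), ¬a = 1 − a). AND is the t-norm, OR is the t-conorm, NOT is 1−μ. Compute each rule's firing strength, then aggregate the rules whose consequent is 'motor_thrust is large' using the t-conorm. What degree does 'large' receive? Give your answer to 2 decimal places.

R1: above=0.94, breezy=0.94; AND[min(a, b)] → w = 0.94
R2: above=0.94, ¬breezy=1−0.94=0.06; AND[min(a, b)] → w = 0.06
R3: ¬gusty=1−0.61=0.39, below=0.64; AND[min(a, b)] → w = 0.39
Rules with consequent 'large': {R2, R3} → strengths 0.06, 0.39
Aggregate via t-conorm [max(a, b)]: 0.39

0.39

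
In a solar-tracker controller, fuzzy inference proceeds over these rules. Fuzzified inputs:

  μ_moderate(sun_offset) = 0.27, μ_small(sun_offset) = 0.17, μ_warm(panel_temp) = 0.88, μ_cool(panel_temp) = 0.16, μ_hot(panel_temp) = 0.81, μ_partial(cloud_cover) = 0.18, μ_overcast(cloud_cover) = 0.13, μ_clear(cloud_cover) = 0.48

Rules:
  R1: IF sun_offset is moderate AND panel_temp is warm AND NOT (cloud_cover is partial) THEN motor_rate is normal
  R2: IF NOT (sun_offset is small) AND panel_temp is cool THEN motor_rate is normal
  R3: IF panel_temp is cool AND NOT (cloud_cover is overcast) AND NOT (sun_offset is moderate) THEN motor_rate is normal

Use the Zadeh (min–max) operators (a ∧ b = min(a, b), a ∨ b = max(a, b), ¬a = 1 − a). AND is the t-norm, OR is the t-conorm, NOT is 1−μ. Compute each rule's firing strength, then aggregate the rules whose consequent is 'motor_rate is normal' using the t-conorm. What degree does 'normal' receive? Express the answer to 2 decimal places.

R1: moderate=0.27, warm=0.88, ¬partial=1−0.18=0.82; AND[min(a, b)] → w = 0.27
R2: ¬small=1−0.17=0.83, cool=0.16; AND[min(a, b)] → w = 0.16
R3: cool=0.16, ¬overcast=1−0.13=0.87, ¬moderate=1−0.27=0.73; AND[min(a, b)] → w = 0.16
Rules with consequent 'normal': {R1, R2, R3} → strengths 0.27, 0.16, 0.16
Aggregate via t-conorm [max(a, b)]: 0.27

0.27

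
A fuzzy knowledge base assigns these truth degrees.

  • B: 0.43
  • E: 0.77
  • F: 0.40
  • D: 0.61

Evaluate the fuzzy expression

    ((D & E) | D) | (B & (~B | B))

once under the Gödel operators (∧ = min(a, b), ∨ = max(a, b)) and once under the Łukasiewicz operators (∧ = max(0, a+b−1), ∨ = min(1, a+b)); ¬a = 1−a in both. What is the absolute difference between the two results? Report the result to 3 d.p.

0.390

Under Gödel:
  D & E = min(a, b) on (0.61, 0.77) = 0.61
  (D & E) | D = max(a, b) on (0.61, 0.61) = 0.61
  ~B = 1 − 0.43 = 0.57
  ~B | B = max(a, b) on (0.57, 0.43) = 0.57
  B & (~B | B) = min(a, b) on (0.43, 0.57) = 0.43
  ((D & E) | D) | (B & (~B | B)) = max(a, b) on (0.61, 0.43) = 0.61
  → value = 0.6100
Under Łukasiewicz:
  D & E = max(0, a+b−1) on (0.61, 0.77) = 0.38
  (D & E) | D = min(1, a+b) on (0.38, 0.61) = 0.99
  ~B = 1 − 0.43 = 0.57
  ~B | B = min(1, a+b) on (0.57, 0.43) = 1.00
  B & (~B | B) = max(0, a+b−1) on (0.43, 1.00) = 0.43
  ((D & E) | D) | (B & (~B | B)) = min(1, a+b) on (0.99, 0.43) = 1.00
  → value = 1.0000
|0.6100 − 1.0000| = 0.390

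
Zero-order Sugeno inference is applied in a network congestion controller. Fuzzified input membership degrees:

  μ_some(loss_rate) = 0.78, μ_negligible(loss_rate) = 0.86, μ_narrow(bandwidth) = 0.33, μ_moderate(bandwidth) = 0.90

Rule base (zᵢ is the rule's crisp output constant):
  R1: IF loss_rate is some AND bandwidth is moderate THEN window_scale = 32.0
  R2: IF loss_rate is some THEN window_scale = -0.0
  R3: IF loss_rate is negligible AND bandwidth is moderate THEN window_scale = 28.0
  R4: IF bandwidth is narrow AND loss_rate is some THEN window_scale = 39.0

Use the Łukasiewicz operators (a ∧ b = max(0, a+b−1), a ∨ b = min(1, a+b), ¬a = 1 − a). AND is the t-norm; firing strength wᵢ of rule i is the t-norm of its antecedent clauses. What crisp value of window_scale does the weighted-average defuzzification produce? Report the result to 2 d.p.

20.31

R1 (z=32.0): some=0.78, moderate=0.90; AND[max(0, a+b−1)] → w = 0.68
R2 (z=-0.0): some=0.78 → w = 0.78
R3 (z=28.0): negligible=0.86, moderate=0.90; AND[max(0, a+b−1)] → w = 0.76
R4 (z=39.0): narrow=0.33, some=0.78; AND[max(0, a+b−1)] → w = 0.11
Weighted average = (0.68·32.0 + 0.78·-0.0 + 0.76·28.0 + 0.11·39.0) / (0.68 + 0.78 + 0.76 + 0.11)
  = 47.3300 / 2.3300 = 20.31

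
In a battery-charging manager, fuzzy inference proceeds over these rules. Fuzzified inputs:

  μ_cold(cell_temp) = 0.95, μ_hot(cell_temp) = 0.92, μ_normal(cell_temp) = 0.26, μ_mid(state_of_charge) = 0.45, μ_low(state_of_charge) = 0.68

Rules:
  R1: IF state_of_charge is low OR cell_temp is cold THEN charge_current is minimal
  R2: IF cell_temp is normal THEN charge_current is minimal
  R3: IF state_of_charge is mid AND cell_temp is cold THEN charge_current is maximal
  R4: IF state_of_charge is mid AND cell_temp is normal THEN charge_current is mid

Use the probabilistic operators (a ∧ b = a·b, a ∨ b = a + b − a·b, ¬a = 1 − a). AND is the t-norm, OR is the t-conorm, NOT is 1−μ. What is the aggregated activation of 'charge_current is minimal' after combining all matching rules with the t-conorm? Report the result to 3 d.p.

0.988

R1: low=0.68, cold=0.95; OR[a + b − a·b] → w = 0.9840
R2: normal=0.26 → w = 0.2600
R3: mid=0.45, cold=0.95; AND[a·b] → w = 0.4275
R4: mid=0.45, normal=0.26; AND[a·b] → w = 0.1170
Rules with consequent 'minimal': {R1, R2} → strengths 0.9840, 0.2600
Aggregate via t-conorm [a + b − a·b]: 0.9882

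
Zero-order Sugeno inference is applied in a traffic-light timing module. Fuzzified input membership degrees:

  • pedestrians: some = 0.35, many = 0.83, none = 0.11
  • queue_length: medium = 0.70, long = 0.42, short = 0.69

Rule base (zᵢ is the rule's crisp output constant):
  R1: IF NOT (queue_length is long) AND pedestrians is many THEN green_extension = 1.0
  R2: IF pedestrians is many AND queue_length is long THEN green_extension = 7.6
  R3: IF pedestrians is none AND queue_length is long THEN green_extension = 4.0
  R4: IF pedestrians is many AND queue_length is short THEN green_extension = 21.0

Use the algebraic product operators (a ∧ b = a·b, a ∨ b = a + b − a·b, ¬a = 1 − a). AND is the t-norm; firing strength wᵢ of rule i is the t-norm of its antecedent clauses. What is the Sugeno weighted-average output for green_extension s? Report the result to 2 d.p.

10.59

R1 (z=1.0): ¬long=1−0.42=0.58, many=0.83; AND[a·b] → w = 0.4814
R2 (z=7.6): many=0.83, long=0.42; AND[a·b] → w = 0.3486
R3 (z=4.0): none=0.11, long=0.42; AND[a·b] → w = 0.0462
R4 (z=21.0): many=0.83, short=0.69; AND[a·b] → w = 0.5727
Weighted average = (0.4814·1.0 + 0.3486·7.6 + 0.0462·4.0 + 0.5727·21.0) / (0.4814 + 0.3486 + 0.0462 + 0.5727)
  = 15.3423 / 1.4489 = 10.59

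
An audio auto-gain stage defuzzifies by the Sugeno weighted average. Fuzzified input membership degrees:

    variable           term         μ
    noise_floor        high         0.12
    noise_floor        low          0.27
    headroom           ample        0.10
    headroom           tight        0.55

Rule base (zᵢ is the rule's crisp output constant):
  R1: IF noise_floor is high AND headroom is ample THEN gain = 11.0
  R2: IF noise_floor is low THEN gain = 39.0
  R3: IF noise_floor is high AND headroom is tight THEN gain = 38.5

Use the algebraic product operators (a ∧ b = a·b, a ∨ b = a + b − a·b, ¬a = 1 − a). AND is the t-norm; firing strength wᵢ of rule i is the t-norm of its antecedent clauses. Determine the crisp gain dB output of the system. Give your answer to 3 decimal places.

R1 (z=11.0): high=0.12, ample=0.10; AND[a·b] → w = 0.0120
R2 (z=39.0): low=0.27 → w = 0.2700
R3 (z=38.5): high=0.12, tight=0.55; AND[a·b] → w = 0.0660
Weighted average = (0.0120·11.0 + 0.2700·39.0 + 0.0660·38.5) / (0.0120 + 0.2700 + 0.0660)
  = 13.2030 / 0.3480 = 37.940

37.940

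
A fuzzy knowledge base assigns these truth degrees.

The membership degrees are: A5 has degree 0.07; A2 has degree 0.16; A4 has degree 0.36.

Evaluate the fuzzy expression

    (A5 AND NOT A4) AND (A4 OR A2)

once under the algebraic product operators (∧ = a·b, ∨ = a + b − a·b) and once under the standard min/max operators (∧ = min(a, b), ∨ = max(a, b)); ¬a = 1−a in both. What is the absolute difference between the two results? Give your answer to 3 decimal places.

0.049

Under algebraic product:
  NOT A4 = 1 − 0.3600 = 0.6400
  A5 AND NOT A4 = a·b on (0.0700, 0.6400) = 0.0448
  A4 OR A2 = a + b − a·b on (0.3600, 0.1600) = 0.4624
  (A5 AND NOT A4) AND (A4 OR A2) = a·b on (0.0448, 0.4624) = 0.0207
  → value = 0.0207
Under standard min/max:
  NOT A4 = 1 − 0.36 = 0.64
  A5 AND NOT A4 = min(a, b) on (0.07, 0.64) = 0.07
  A4 OR A2 = max(a, b) on (0.36, 0.16) = 0.36
  (A5 AND NOT A4) AND (A4 OR A2) = min(a, b) on (0.07, 0.36) = 0.07
  → value = 0.0700
|0.0207 − 0.0700| = 0.049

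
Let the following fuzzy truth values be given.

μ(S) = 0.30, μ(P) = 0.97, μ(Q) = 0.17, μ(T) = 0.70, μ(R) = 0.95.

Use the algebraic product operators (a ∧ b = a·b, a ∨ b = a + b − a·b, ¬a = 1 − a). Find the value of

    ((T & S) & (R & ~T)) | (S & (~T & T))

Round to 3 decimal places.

0.119

T & S = a·b on (0.7000, 0.3000) = 0.2100
~T = 1 − 0.7000 = 0.3000
R & ~T = a·b on (0.9500, 0.3000) = 0.2850
(T & S) & (R & ~T) = a·b on (0.2100, 0.2850) = 0.0599
~T = 1 − 0.7000 = 0.3000
~T & T = a·b on (0.3000, 0.7000) = 0.2100
S & (~T & T) = a·b on (0.3000, 0.2100) = 0.0630
((T & S) & (R & ~T)) | (S & (~T & T)) = a + b − a·b on (0.0599, 0.0630) = 0.1191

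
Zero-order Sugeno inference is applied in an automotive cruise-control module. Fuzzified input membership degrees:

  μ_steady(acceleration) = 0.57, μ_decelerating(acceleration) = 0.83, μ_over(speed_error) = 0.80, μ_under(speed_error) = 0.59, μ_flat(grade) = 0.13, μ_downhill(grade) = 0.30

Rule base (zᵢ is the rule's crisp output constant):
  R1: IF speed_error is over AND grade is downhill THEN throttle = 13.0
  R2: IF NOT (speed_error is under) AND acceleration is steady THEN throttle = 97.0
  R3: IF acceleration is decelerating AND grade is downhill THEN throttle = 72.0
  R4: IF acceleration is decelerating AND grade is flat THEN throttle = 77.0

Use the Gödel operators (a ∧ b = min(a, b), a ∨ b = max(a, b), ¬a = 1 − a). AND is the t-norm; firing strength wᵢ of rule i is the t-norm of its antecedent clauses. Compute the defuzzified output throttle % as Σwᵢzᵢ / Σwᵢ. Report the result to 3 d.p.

66.035

R1 (z=13.0): over=0.80, downhill=0.30; AND[min(a, b)] → w = 0.30
R2 (z=97.0): ¬under=1−0.59=0.41, steady=0.57; AND[min(a, b)] → w = 0.41
R3 (z=72.0): decelerating=0.83, downhill=0.30; AND[min(a, b)] → w = 0.30
R4 (z=77.0): decelerating=0.83, flat=0.13; AND[min(a, b)] → w = 0.13
Weighted average = (0.30·13.0 + 0.41·97.0 + 0.30·72.0 + 0.13·77.0) / (0.30 + 0.41 + 0.30 + 0.13)
  = 75.2800 / 1.1400 = 66.035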